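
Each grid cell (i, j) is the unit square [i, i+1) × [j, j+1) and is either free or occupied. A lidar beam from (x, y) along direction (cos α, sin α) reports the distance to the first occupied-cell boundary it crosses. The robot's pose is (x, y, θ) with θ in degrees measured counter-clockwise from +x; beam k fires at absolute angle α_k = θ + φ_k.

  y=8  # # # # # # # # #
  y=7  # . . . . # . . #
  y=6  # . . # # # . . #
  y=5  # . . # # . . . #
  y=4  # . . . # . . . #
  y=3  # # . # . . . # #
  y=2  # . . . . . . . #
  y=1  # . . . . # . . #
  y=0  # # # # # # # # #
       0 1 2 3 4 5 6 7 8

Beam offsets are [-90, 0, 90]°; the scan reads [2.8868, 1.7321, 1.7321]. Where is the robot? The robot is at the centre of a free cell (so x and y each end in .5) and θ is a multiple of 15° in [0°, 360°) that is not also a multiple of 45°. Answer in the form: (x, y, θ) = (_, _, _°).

The pose lattice has 38·16 = 608 candidates. Test each by forward raycasting.
  (5.5, 3.5, 15°): beam 1 = 1.5529 ≠ 2.8868 ✗
  (4.5, 2.5, 60°): beam 1 = 1.0000 ≠ 2.8868 ✗
  (2.5, 4.5, 345°): beam 1 = 3.6235 ≠ 2.8868 ✗
  (1.5, 2.5, 300°): beam 1 = 0.5774 ≠ 2.8868 ✗
  …
  (2.5, 5.5, 210°): r_1=2.8868, r_2=1.7321, r_3=1.7321 — all match ✓
No second candidate reproduces the full scan.

(x, y, θ) = (2.5, 5.5, 210°)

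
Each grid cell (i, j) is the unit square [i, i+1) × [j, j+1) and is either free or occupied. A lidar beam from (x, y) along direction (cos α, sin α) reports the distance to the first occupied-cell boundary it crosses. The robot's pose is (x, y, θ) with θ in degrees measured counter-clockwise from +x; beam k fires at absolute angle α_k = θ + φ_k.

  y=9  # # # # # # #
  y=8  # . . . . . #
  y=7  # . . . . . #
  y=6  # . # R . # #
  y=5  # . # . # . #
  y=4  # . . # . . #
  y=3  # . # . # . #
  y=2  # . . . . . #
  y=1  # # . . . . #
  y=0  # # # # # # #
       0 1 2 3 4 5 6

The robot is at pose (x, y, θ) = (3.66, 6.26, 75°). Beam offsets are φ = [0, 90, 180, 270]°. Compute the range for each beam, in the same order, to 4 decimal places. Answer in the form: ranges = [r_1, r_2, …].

ranges = [2.8367, 0.6833, 1.3044, 1.0046]

beam 1: φ=0°, α=75°
  direction (0.2588, 0.9659); cell (3,6); t to first gridline: x 1.3137, y 0.7661 (then +3.8637 / +1.0353)
    (3,7) via y @ 0.7661
    (4,7) via x @ 1.3137
    (4,8) via y @ 1.8014
    (4,9) via y @ 2.8367  # hit
  → r_1 = 2.8367
beam 2: φ=90°, α=165°
  direction (-0.9659, 0.2588); cell (3,6); t to first gridline: x 0.6833, y 2.8591 (then +1.0353 / +3.8637)
    (2,6) via x @ 0.6833  # hit
  → r_2 = 0.6833
beam 3: φ=180°, α=255°
  direction (-0.2588, -0.9659); cell (3,6); t to first gridline: x 2.5500, y 0.2692 (then +3.8637 / +1.0353)
    (3,5) via y @ 0.2692
    (3,4) via y @ 1.3044  # hit
  → r_3 = 1.3044
beam 4: φ=270°, α=345°
  direction (0.9659, -0.2588); cell (3,6); t to first gridline: x 0.3520, y 1.0046 (then +1.0353 / +3.8637)
    (4,6) via x @ 0.3520
    (4,5) via y @ 1.0046  # hit
  → r_4 = 1.0046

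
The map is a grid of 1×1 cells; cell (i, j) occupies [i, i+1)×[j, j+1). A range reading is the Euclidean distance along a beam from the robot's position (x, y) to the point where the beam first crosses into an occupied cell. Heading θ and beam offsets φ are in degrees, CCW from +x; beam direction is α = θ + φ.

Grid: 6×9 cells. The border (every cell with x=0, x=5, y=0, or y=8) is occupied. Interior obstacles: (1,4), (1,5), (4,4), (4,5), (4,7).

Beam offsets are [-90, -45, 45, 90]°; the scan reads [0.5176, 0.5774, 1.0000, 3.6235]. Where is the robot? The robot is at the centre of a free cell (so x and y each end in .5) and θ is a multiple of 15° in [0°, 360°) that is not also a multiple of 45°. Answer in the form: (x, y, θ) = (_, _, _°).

The pose lattice has 23·16 = 368 candidates. Test each by forward raycasting.
  (1.5, 7.5, 255°): beam 3 = 7.0000 ≠ 1.0000 ✗
  (1.5, 2.5, 210°): beam 1 = 1.0000 ≠ 0.5176 ✗
  (2.5, 1.5, 330°): beam 1 = 0.5774 ≠ 0.5176 ✗
  (4.5, 3.5, 240°): beam 1 = 2.8868 ≠ 0.5176 ✗
  …
  (1.5, 1.5, 285°): r_1=0.5176, r_2=0.5774, r_3=1.0000, r_4=3.6235 — all match ✓
Unique over the lattice → pose = (1.5, 1.5, 285°).

(x, y, θ) = (1.5, 1.5, 285°)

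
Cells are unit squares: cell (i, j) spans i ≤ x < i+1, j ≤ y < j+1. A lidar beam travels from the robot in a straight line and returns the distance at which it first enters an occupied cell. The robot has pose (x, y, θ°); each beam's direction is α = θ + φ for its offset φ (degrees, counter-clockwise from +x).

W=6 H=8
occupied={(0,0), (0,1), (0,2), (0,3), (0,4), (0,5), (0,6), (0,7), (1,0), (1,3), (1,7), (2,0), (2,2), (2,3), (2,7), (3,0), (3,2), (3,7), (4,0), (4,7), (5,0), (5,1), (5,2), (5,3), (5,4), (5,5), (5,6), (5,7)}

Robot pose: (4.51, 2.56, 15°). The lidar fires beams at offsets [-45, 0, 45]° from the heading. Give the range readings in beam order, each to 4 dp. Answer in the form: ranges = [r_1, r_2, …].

beam 1: φ=-45°, α=330°
  dir = (cos 330°, sin 330°) = (0.8660, -0.5000); from cell (4,2)
  next x-line at t=0.5658, next y-line at t=1.1200; Δt_x=1.1547, Δt_y=2.0000
    x: enter (5,2) at t=0.5658 ← occupied
  → r_1 = 0.5658
beam 2: φ=0°, α=15°
  dir = (cos 15°, sin 15°) = (0.9659, 0.2588); from cell (4,2)
  next x-line at t=0.5073, next y-line at t=1.7000; Δt_x=1.0353, Δt_y=3.8637
    x: enter (5,2) at t=0.5073 ← occupied
  → r_2 = 0.5073
beam 3: φ=45°, α=60°
  dir = (cos 60°, sin 60°) = (0.5000, 0.8660); from cell (4,2)
  next x-line at t=0.9800, next y-line at t=0.5081; Δt_x=2.0000, Δt_y=1.1547
    y: enter (4,3) at t=0.5081
    x: enter (5,3) at t=0.9800 ← occupied
  → r_3 = 0.9800

ranges = [0.5658, 0.5073, 0.9800]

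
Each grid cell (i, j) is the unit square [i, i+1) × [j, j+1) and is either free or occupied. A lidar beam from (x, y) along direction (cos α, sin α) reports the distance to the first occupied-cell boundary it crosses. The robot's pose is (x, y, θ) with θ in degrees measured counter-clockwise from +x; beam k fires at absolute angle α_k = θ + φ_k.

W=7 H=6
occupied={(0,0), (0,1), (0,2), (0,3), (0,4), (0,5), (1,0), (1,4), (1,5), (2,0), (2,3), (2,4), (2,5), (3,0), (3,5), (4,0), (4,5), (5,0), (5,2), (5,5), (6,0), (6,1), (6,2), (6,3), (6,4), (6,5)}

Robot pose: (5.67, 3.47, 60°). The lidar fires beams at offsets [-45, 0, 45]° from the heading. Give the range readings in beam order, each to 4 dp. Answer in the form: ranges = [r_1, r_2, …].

ranges = [0.3416, 0.6600, 1.5840]

beam 1: φ=-45°, α=15°
  cosα=0.9659 sinα=0.2588 | (5,3) | tMaxX 0.3416 tMaxY 2.0478 | tΔX 1.0353 tΔY 3.8637
    t=0.3416 [x] (6,3) — stop
  → r_1 = 0.3416
beam 2: φ=0°, α=60°
  cosα=0.5000 sinα=0.8660 | (5,3) | tMaxX 0.6600 tMaxY 0.6120 | tΔX 2.0000 tΔY 1.1547
    t=0.6120 [y] (5,4)
    t=0.6600 [x] (6,4) — stop
  → r_2 = 0.6600
beam 3: φ=45°, α=105°
  cosα=-0.2588 sinα=0.9659 | (5,3) | tMaxX 2.5887 tMaxY 0.5487 | tΔX 3.8637 tΔY 1.0353
    t=0.5487 [y] (5,4)
    t=1.5840 [y] (5,5) — stop
  → r_3 = 1.5840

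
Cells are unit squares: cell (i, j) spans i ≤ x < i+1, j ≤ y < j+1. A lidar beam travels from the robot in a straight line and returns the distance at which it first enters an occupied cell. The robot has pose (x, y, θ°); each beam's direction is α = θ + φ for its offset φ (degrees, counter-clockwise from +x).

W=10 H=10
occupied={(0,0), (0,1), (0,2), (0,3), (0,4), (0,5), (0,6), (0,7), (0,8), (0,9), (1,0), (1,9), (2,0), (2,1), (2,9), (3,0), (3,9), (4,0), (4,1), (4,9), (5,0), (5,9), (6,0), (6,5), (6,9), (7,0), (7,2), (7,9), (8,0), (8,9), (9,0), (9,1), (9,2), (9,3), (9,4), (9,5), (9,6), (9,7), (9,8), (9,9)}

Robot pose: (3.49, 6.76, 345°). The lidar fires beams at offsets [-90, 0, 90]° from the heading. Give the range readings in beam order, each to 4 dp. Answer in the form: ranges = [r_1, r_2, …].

beam 1: φ=-90°, α=255°
  dir = (cos 255°, sin 255°) = (-0.2588, -0.9659); from cell (3,6)
  next x-line at t=1.8932, next y-line at t=0.7868; Δt_x=3.8637, Δt_y=1.0353
    y: enter (3,5) at t=0.7868
    y: enter (3,4) at t=1.8221
    x: enter (2,4) at t=1.8932
    y: enter (2,3) at t=2.8574
    y: enter (2,2) at t=3.8926
    y: enter (2,1) at t=4.9279 ← occupied
  → r_1 = 4.9279
beam 2: φ=0°, α=345°
  dir = (cos 345°, sin 345°) = (0.9659, -0.2588); from cell (3,6)
  next x-line at t=0.5280, next y-line at t=2.9364; Δt_x=1.0353, Δt_y=3.8637
    x: enter (4,6) at t=0.5280
    x: enter (5,6) at t=1.5633
    x: enter (6,6) at t=2.5985
    y: enter (6,5) at t=2.9364 ← occupied
  → r_2 = 2.9364
beam 3: φ=90°, α=75°
  dir = (cos 75°, sin 75°) = (0.2588, 0.9659); from cell (3,6)
  next x-line at t=1.9705, next y-line at t=0.2485; Δt_x=3.8637, Δt_y=1.0353
    y: enter (3,7) at t=0.2485
    y: enter (3,8) at t=1.2837
    x: enter (4,8) at t=1.9705
    y: enter (4,9) at t=2.3190 ← occupied
  → r_3 = 2.3190

ranges = [4.9279, 2.9364, 2.3190]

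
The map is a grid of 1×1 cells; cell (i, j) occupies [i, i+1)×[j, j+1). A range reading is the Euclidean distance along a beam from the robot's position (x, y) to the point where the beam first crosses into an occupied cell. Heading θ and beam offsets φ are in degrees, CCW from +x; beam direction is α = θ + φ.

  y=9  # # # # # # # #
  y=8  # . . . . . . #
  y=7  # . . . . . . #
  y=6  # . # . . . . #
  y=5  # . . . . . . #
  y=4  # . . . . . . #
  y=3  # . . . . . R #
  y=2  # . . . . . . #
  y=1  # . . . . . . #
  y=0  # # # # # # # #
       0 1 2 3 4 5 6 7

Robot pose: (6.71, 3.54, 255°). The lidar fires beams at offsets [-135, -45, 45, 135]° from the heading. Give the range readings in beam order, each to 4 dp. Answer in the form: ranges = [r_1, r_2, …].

beam 1: φ=-135°, α=120°
  dir = (cos 120°, sin 120°) = (-0.5000, 0.8660); from cell (6,3)
  next x-line at t=1.4200, next y-line at t=0.5312; Δt_x=2.0000, Δt_y=1.1547
    y: enter (6,4) at t=0.5312
    x: enter (5,4) at t=1.4200
    y: enter (5,5) at t=1.6859
    y: enter (5,6) at t=2.8406
    x: enter (4,6) at t=3.4200
    y: enter (4,7) at t=3.9953
    y: enter (4,8) at t=5.1500
    x: enter (3,8) at t=5.4200
    y: enter (3,9) at t=6.3047 ← occupied
  → r_1 = 6.3047
beam 2: φ=-45°, α=210°
  dir = (cos 210°, sin 210°) = (-0.8660, -0.5000); from cell (6,3)
  next x-line at t=0.8198, next y-line at t=1.0800; Δt_x=1.1547, Δt_y=2.0000
    x: enter (5,3) at t=0.8198
    y: enter (5,2) at t=1.0800
    x: enter (4,2) at t=1.9745
    y: enter (4,1) at t=3.0800
    x: enter (3,1) at t=3.1292
    x: enter (2,1) at t=4.2839
    y: enter (2,0) at t=5.0800 ← occupied
  → r_2 = 5.0800
beam 3: φ=45°, α=300°
  dir = (cos 300°, sin 300°) = (0.5000, -0.8660); from cell (6,3)
  next x-line at t=0.5800, next y-line at t=0.6235; Δt_x=2.0000, Δt_y=1.1547
    x: enter (7,3) at t=0.5800 ← occupied
  → r_3 = 0.5800
beam 4: φ=135°, α=30°
  dir = (cos 30°, sin 30°) = (0.8660, 0.5000); from cell (6,3)
  next x-line at t=0.3349, next y-line at t=0.9200; Δt_x=1.1547, Δt_y=2.0000
    x: enter (7,3) at t=0.3349 ← occupied
  → r_4 = 0.3349

ranges = [6.3047, 5.0800, 0.5800, 0.3349]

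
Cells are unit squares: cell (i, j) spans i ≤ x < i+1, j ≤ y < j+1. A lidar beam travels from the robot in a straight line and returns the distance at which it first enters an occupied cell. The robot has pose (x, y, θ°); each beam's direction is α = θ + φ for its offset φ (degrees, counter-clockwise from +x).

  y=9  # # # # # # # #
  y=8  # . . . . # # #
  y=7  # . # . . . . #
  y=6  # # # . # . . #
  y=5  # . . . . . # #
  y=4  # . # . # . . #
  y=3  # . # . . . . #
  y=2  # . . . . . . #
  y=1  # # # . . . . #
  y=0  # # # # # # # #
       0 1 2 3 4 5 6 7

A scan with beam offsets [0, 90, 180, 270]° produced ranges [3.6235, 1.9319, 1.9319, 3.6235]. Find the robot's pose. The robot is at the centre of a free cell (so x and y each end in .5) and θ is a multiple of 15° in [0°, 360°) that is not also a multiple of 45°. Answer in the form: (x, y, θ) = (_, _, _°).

Enumerate (i+0.5, j+0.5, θ) over the 36 free cells and 16 admissible headings. For each, cast all 4 beams and compare to the given ranges.
  (2.5, 2.5, 165°): beam 1 = 1.5529 ≠ 3.6235 ✗
  (1.5, 2.5, 60°): beam 1 = 1.0000 ≠ 3.6235 ✗
  (2.5, 8.5, 300°): beam 1 = 0.5774 ≠ 3.6235 ✗
  (3.5, 7.5, 30°): beam 1 = 1.7321 ≠ 3.6235 ✗
  (6.5, 3.5, 240°): beam 1 = 2.8868 ≠ 3.6235 ✗
  …
  (3.5, 5.5, 75°): r_1=3.6235, r_2=1.9319, r_3=1.9319, r_4=3.6235 — all match ✓
Unique over the lattice → pose = (3.5, 5.5, 75°).

(x, y, θ) = (3.5, 5.5, 75°)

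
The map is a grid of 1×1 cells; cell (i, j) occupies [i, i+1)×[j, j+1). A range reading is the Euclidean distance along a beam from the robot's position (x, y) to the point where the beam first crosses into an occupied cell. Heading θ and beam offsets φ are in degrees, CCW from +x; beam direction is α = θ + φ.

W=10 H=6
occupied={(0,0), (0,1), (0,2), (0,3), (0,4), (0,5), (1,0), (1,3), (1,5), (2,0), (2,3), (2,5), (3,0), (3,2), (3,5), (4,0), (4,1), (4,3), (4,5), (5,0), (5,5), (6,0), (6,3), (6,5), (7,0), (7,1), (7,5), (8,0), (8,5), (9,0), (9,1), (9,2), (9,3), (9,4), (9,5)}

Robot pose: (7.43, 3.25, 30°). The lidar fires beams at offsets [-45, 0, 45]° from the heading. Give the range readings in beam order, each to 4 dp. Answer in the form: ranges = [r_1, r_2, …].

ranges = [1.6254, 1.8129, 1.8117]

beam 1: φ=-45°, α=345°
  cosα=0.9659 sinα=-0.2588 | (7,3) | tMaxX 0.5901 tMaxY 0.9659 | tΔX 1.0353 tΔY 3.8637
    t=0.5901 [x] (8,3)
    t=0.9659 [y] (8,2)
    t=1.6254 [x] (9,2) — stop
  → r_1 = 1.6254
beam 2: φ=0°, α=30°
  cosα=0.8660 sinα=0.5000 | (7,3) | tMaxX 0.6582 tMaxY 1.5000 | tΔX 1.1547 tΔY 2.0000
    t=0.6582 [x] (8,3)
    t=1.5000 [y] (8,4)
    t=1.8129 [x] (9,4) — stop
  → r_2 = 1.8129
beam 3: φ=45°, α=75°
  cosα=0.2588 sinα=0.9659 | (7,3) | tMaxX 2.2023 tMaxY 0.7765 | tΔX 3.8637 tΔY 1.0353
    t=0.7765 [y] (7,4)
    t=1.8117 [y] (7,5) — stop
  → r_3 = 1.8117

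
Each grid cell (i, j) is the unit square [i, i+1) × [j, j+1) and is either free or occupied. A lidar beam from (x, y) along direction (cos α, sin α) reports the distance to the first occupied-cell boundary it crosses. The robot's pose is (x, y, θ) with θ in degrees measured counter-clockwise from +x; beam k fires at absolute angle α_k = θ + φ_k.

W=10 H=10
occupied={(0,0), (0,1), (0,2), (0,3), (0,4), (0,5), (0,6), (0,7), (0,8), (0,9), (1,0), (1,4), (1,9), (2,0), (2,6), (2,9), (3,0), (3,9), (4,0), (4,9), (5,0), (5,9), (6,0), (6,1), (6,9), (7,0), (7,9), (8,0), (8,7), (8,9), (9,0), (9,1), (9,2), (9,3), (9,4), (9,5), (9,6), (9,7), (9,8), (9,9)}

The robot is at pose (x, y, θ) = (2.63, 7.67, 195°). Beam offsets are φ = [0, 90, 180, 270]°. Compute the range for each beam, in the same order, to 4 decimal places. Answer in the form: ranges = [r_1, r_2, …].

ranges = [1.6875, 0.6936, 5.1387, 1.3769]

beam 1: φ=0°, α=195°
  dir = (cos 195°, sin 195°) = (-0.9659, -0.2588); from cell (2,7)
  next x-line at t=0.6522, next y-line at t=2.5887; Δt_x=1.0353, Δt_y=3.8637
    x: enter (1,7) at t=0.6522
    x: enter (0,7) at t=1.6875 ← occupied
  → r_1 = 1.6875
beam 2: φ=90°, α=285°
  dir = (cos 285°, sin 285°) = (0.2588, -0.9659); from cell (2,7)
  next x-line at t=1.4296, next y-line at t=0.6936; Δt_x=3.8637, Δt_y=1.0353
    y: enter (2,6) at t=0.6936 ← occupied
  → r_2 = 0.6936
beam 3: φ=180°, α=15°
  dir = (cos 15°, sin 15°) = (0.9659, 0.2588); from cell (2,7)
  next x-line at t=0.3831, next y-line at t=1.2750; Δt_x=1.0353, Δt_y=3.8637
    x: enter (3,7) at t=0.3831
    y: enter (3,8) at t=1.2750
    x: enter (4,8) at t=1.4183
    x: enter (5,8) at t=2.4536
    x: enter (6,8) at t=3.4889
    x: enter (7,8) at t=4.5242
    y: enter (7,9) at t=5.1387 ← occupied
  → r_3 = 5.1387
beam 4: φ=270°, α=105°
  dir = (cos 105°, sin 105°) = (-0.2588, 0.9659); from cell (2,7)
  next x-line at t=2.4341, next y-line at t=0.3416; Δt_x=3.8637, Δt_y=1.0353
    y: enter (2,8) at t=0.3416
    y: enter (2,9) at t=1.3769 ← occupied
  → r_4 = 1.3769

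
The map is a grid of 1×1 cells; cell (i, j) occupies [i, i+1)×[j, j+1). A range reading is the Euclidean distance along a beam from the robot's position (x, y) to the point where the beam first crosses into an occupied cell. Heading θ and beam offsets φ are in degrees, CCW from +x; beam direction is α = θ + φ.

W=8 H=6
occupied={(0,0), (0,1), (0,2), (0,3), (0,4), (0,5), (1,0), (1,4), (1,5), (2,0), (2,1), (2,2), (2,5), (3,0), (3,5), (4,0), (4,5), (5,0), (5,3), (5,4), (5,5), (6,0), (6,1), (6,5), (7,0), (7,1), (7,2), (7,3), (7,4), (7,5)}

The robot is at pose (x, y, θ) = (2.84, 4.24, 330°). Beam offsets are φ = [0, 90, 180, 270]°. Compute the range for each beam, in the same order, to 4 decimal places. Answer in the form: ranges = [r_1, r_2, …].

ranges = [4.4800, 0.8776, 0.9699, 1.4318]

beam 1: φ=0°, α=330°
  direction (0.8660, -0.5000); cell (2,4); t to first gridline: x 0.1848, y 0.4800 (then +1.1547 / +2.0000)
    (3,4) via x @ 0.1848
    (3,3) via y @ 0.4800
    (4,3) via x @ 1.3395
    (4,2) via y @ 2.4800
    (5,2) via x @ 2.4942
    (6,2) via x @ 3.6489
    (6,1) via y @ 4.4800  # hit
  → r_1 = 4.4800
beam 2: φ=90°, α=60°
  direction (0.5000, 0.8660); cell (2,4); t to first gridline: x 0.3200, y 0.8776 (then +2.0000 / +1.1547)
    (3,4) via x @ 0.3200
    (3,5) via y @ 0.8776  # hit
  → r_2 = 0.8776
beam 3: φ=180°, α=150°
  direction (-0.8660, 0.5000); cell (2,4); t to first gridline: x 0.9699, y 1.5200 (then +1.1547 / +2.0000)
    (1,4) via x @ 0.9699  # hit
  → r_3 = 0.9699
beam 4: φ=270°, α=240°
  direction (-0.5000, -0.8660); cell (2,4); t to first gridline: x 1.6800, y 0.2771 (then +2.0000 / +1.1547)
    (2,3) via y @ 0.2771
    (2,2) via y @ 1.4318  # hit
  → r_4 = 1.4318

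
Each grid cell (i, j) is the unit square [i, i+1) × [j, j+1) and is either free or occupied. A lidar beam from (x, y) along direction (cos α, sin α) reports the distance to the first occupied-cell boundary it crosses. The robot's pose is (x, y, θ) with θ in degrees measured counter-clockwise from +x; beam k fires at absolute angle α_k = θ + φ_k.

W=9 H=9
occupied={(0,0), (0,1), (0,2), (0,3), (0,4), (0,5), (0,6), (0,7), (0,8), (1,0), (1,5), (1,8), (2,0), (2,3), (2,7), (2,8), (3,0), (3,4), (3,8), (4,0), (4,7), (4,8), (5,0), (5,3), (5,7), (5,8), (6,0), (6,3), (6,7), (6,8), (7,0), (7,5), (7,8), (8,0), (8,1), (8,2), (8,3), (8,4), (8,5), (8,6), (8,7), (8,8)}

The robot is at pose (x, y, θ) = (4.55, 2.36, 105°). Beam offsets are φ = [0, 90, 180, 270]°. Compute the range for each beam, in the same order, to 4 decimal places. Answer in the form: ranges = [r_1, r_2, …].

ranges = [2.1250, 3.6752, 1.4080, 2.4728]

beam 1: φ=0°, α=105°
  d=(-0.2588,0.9659)  start (4,2)  tX=2.1250 tY=0.6626  stride 1/|dx|=3.8637 1/|dy|=1.0353
    cross y-line → (4,3), t=0.6626
    cross y-line → (4,4), t=1.6979
    cross x-line → (3,4), t=2.1250 (wall)
  → r_1 = 2.1250
beam 2: φ=90°, α=195°
  d=(-0.9659,-0.2588)  start (4,2)  tX=0.5694 tY=1.3909  stride 1/|dx|=1.0353 1/|dy|=3.8637
    cross x-line → (3,2), t=0.5694
    cross y-line → (3,1), t=1.3909
    cross x-line → (2,1), t=1.6047
    cross x-line → (1,1), t=2.6400
    cross x-line → (0,1), t=3.6752 (wall)
  → r_2 = 3.6752
beam 3: φ=180°, α=285°
  d=(0.2588,-0.9659)  start (4,2)  tX=1.7387 tY=0.3727  stride 1/|dx|=3.8637 1/|dy|=1.0353
    cross y-line → (4,1), t=0.3727
    cross y-line → (4,0), t=1.4080 (wall)
  → r_3 = 1.4080
beam 4: φ=270°, α=15°
  d=(0.9659,0.2588)  start (4,2)  tX=0.4659 tY=2.4728  stride 1/|dx|=1.0353 1/|dy|=3.8637
    cross x-line → (5,2), t=0.4659
    cross x-line → (6,2), t=1.5012
    cross y-line → (6,3), t=2.4728 (wall)
  → r_4 = 2.4728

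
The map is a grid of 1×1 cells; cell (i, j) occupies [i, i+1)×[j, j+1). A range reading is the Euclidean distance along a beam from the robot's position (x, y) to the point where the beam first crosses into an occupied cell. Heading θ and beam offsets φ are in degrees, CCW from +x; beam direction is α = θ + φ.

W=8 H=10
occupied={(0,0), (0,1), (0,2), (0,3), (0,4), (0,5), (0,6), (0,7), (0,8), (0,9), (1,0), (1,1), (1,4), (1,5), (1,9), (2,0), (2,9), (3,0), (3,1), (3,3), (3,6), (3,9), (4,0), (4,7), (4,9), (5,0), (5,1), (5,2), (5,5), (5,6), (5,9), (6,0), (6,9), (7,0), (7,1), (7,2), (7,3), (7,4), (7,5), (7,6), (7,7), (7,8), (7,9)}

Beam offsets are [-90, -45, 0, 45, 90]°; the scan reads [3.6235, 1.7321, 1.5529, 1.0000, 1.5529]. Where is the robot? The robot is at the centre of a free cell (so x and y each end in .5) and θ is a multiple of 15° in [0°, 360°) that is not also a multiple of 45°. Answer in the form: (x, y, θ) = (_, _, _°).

(x, y, θ) = (2.5, 2.5, 165°)

The pose lattice has 37·16 = 592 candidates. Test each by forward raycasting.
  (2.5, 8.5, 60°): beam 1 = 1.7321 ≠ 3.6235 ✗
  (1.5, 7.5, 15°): beam 1 = 1.5529 ≠ 3.6235 ✗
  (2.5, 2.5, 345°): beam 1 = 1.5529 ≠ 3.6235 ✗
  (4.5, 1.5, 330°): beam 1 = 0.5774 ≠ 3.6235 ✗
  (4.5, 6.5, 120°): beam 1 = 0.5774 ≠ 3.6235 ✗
  …
  (2.5, 2.5, 165°): r_1=3.6235, r_2=1.7321, r_3=1.5529, r_4=1.0000, r_5=1.5529 — all match ✓
No second candidate reproduces the full scan.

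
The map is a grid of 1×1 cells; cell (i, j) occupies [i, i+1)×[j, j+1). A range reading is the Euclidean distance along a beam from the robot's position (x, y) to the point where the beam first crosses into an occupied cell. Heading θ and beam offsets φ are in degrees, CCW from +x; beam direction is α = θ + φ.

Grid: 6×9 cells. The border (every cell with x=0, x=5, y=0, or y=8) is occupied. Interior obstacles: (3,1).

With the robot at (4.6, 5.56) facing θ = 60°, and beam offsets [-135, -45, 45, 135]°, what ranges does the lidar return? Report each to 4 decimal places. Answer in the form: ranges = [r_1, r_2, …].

ranges = [1.5455, 0.4141, 2.5261, 3.7270]

beam 1: φ=-135°, α=285°
  dir = (cos 285°, sin 285°) = (0.2588, -0.9659); from cell (4,5)
  next x-line at t=1.5455, next y-line at t=0.5798; Δt_x=3.8637, Δt_y=1.0353
    y: enter (4,4) at t=0.5798
    x: enter (5,4) at t=1.5455 ← occupied
  → r_1 = 1.5455
beam 2: φ=-45°, α=15°
  dir = (cos 15°, sin 15°) = (0.9659, 0.2588); from cell (4,5)
  next x-line at t=0.4141, next y-line at t=1.7000; Δt_x=1.0353, Δt_y=3.8637
    x: enter (5,5) at t=0.4141 ← occupied
  → r_2 = 0.4141
beam 3: φ=45°, α=105°
  dir = (cos 105°, sin 105°) = (-0.2588, 0.9659); from cell (4,5)
  next x-line at t=2.3182, next y-line at t=0.4555; Δt_x=3.8637, Δt_y=1.0353
    y: enter (4,6) at t=0.4555
    y: enter (4,7) at t=1.4908
    x: enter (3,7) at t=2.3182
    y: enter (3,8) at t=2.5261 ← occupied
  → r_3 = 2.5261
beam 4: φ=135°, α=195°
  dir = (cos 195°, sin 195°) = (-0.9659, -0.2588); from cell (4,5)
  next x-line at t=0.6212, next y-line at t=2.1637; Δt_x=1.0353, Δt_y=3.8637
    x: enter (3,5) at t=0.6212
    x: enter (2,5) at t=1.6564
    y: enter (2,4) at t=2.1637
    x: enter (1,4) at t=2.6917
    x: enter (0,4) at t=3.7270 ← occupied
  → r_4 = 3.7270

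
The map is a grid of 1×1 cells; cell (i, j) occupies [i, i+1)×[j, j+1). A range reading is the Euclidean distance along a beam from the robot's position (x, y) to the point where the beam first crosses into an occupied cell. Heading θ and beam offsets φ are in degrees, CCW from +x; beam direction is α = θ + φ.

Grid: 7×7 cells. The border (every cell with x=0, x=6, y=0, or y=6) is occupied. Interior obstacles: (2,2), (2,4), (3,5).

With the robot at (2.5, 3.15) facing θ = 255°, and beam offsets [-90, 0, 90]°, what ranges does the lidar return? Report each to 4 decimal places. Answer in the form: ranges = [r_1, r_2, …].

beam 1: φ=-90°, α=165°
  cosα=-0.9659 sinα=0.2588 | (2,3) | tMaxX 0.5176 tMaxY 3.2841 | tΔX 1.0353 tΔY 3.8637
    t=0.5176 [x] (1,3)
    t=1.5529 [x] (0,3) — stop
  → r_1 = 1.5529
beam 2: φ=0°, α=255°
  cosα=-0.2588 sinα=-0.9659 | (2,3) | tMaxX 1.9319 tMaxY 0.1553 | tΔX 3.8637 tΔY 1.0353
    t=0.1553 [y] (2,2) — stop
  → r_2 = 0.1553
beam 3: φ=90°, α=345°
  cosα=0.9659 sinα=-0.2588 | (2,3) | tMaxX 0.5176 tMaxY 0.5796 | tΔX 1.0353 tΔY 3.8637
    t=0.5176 [x] (3,3)
    t=0.5796 [y] (3,2)
    t=1.5529 [x] (4,2)
    t=2.5882 [x] (5,2)
    t=3.6235 [x] (6,2) — stop
  → r_3 = 3.6235

ranges = [1.5529, 0.1553, 3.6235]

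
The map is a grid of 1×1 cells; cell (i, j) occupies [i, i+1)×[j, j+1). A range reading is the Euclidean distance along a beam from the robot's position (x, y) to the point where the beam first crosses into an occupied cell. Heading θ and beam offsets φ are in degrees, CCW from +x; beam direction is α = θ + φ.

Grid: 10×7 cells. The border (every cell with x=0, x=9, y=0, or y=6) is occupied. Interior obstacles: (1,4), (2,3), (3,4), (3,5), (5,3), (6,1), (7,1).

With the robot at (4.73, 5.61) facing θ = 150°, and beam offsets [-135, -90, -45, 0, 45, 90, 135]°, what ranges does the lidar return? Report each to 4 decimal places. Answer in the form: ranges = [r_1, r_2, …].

beam 1: φ=-135°, α=15°
  direction (0.9659, 0.2588); cell (4,5); t to first gridline: x 0.2795, y 1.5068 (then +1.0353 / +3.8637)
    (5,5) via x @ 0.2795
    (6,5) via x @ 1.3148
    (6,6) via y @ 1.5068  # hit
  → r_1 = 1.5068
beam 2: φ=-90°, α=60°
  direction (0.5000, 0.8660); cell (4,5); t to first gridline: x 0.5400, y 0.4503 (then +2.0000 / +1.1547)
    (4,6) via y @ 0.4503  # hit
  → r_2 = 0.4503
beam 3: φ=-45°, α=105°
  direction (-0.2588, 0.9659); cell (4,5); t to first gridline: x 2.8205, y 0.4038 (then +3.8637 / +1.0353)
    (4,6) via y @ 0.4038  # hit
  → r_3 = 0.4038
beam 4: φ=0°, α=150°
  direction (-0.8660, 0.5000); cell (4,5); t to first gridline: x 0.8429, y 0.7800 (then +1.1547 / +2.0000)
    (4,6) via y @ 0.7800  # hit
  → r_4 = 0.7800
beam 5: φ=45°, α=195°
  direction (-0.9659, -0.2588); cell (4,5); t to first gridline: x 0.7558, y 2.3569 (then +1.0353 / +3.8637)
    (3,5) via x @ 0.7558  # hit
  → r_5 = 0.7558
beam 6: φ=90°, α=240°
  direction (-0.5000, -0.8660); cell (4,5); t to first gridline: x 1.4600, y 0.7044 (then +2.0000 / +1.1547)
    (4,4) via y @ 0.7044
    (3,4) via x @ 1.4600  # hit
  → r_6 = 1.4600
beam 7: φ=135°, α=285°
  direction (0.2588, -0.9659); cell (4,5); t to first gridline: x 1.0432, y 0.6315 (then +3.8637 / +1.0353)
    (4,4) via y @ 0.6315
    (5,4) via x @ 1.0432
    (5,3) via y @ 1.6668  # hit
  → r_7 = 1.6668

ranges = [1.5068, 0.4503, 0.4038, 0.7800, 0.7558, 1.4600, 1.6668]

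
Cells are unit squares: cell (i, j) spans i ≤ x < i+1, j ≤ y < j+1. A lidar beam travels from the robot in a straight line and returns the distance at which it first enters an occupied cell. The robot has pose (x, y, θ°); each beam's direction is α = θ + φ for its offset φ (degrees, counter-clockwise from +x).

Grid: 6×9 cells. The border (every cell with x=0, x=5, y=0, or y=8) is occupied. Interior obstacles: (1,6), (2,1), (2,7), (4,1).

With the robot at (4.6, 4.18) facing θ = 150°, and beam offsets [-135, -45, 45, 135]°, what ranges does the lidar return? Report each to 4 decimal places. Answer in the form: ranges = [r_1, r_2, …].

beam 1: φ=-135°, α=15°
  cosα=0.9659 sinα=0.2588 | (4,4) | tMaxX 0.4141 tMaxY 3.1682 | tΔX 1.0353 tΔY 3.8637
    t=0.4141 [x] (5,4) — stop
  → r_1 = 0.4141
beam 2: φ=-45°, α=105°
  cosα=-0.2588 sinα=0.9659 | (4,4) | tMaxX 2.3182 tMaxY 0.8489 | tΔX 3.8637 tΔY 1.0353
    t=0.8489 [y] (4,5)
    t=1.8842 [y] (4,6)
    t=2.3182 [x] (3,6)
    t=2.9195 [y] (3,7)
    t=3.9548 [y] (3,8) — stop
  → r_2 = 3.9548
beam 3: φ=45°, α=195°
  cosα=-0.9659 sinα=-0.2588 | (4,4) | tMaxX 0.6212 tMaxY 0.6955 | tΔX 1.0353 tΔY 3.8637
    t=0.6212 [x] (3,4)
    t=0.6955 [y] (3,3)
    t=1.6564 [x] (2,3)
    t=2.6917 [x] (1,3)
    t=3.7270 [x] (0,3) — stop
  → r_3 = 3.7270
beam 4: φ=135°, α=285°
  cosα=0.2588 sinα=-0.9659 | (4,4) | tMaxX 1.5455 tMaxY 0.1863 | tΔX 3.8637 tΔY 1.0353
    t=0.1863 [y] (4,3)
    t=1.2216 [y] (4,2)
    t=1.5455 [x] (5,2) — stop
  → r_4 = 1.5455

ranges = [0.4141, 3.9548, 3.7270, 1.5455]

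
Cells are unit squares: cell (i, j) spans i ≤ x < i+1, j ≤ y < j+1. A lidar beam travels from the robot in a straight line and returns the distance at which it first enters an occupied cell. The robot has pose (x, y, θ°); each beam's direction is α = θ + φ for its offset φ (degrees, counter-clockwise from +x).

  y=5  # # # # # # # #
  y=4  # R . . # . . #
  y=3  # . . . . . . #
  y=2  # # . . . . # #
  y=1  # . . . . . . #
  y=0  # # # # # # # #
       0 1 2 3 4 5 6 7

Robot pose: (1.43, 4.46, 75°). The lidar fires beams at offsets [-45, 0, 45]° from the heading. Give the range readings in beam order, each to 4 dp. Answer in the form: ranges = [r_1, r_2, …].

ranges = [1.0800, 0.5590, 0.6235]

beam 1: φ=-45°, α=30°
  d=(0.8660,0.5000)  start (1,4)  tX=0.6582 tY=1.0800  stride 1/|dx|=1.1547 1/|dy|=2.0000
    cross x-line → (2,4), t=0.6582
    cross y-line → (2,5), t=1.0800 (wall)
  → r_1 = 1.0800
beam 2: φ=0°, α=75°
  d=(0.2588,0.9659)  start (1,4)  tX=2.2023 tY=0.5590  stride 1/|dx|=3.8637 1/|dy|=1.0353
    cross y-line → (1,5), t=0.5590 (wall)
  → r_2 = 0.5590
beam 3: φ=45°, α=120°
  d=(-0.5000,0.8660)  start (1,4)  tX=0.8600 tY=0.6235  stride 1/|dx|=2.0000 1/|dy|=1.1547
    cross y-line → (1,5), t=0.6235 (wall)
  → r_3 = 0.6235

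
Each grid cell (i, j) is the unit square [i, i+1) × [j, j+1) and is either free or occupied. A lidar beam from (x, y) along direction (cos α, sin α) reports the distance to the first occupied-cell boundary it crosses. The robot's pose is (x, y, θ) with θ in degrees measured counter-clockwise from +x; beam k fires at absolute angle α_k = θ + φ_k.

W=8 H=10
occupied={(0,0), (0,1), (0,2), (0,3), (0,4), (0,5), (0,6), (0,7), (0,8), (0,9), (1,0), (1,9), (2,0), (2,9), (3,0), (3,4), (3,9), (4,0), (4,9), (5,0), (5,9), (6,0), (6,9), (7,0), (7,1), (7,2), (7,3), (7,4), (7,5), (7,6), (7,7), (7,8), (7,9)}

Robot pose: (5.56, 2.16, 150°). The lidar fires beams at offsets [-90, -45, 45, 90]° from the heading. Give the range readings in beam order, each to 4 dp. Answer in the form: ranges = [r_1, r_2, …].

ranges = [2.8800, 7.0813, 4.4819, 1.3395]

beam 1: φ=-90°, α=60°
  d=(0.5000,0.8660)  start (5,2)  tX=0.8800 tY=0.9699  stride 1/|dx|=2.0000 1/|dy|=1.1547
    cross x-line → (6,2), t=0.8800
    cross y-line → (6,3), t=0.9699
    cross y-line → (6,4), t=2.1246
    cross x-line → (7,4), t=2.8800 (wall)
  → r_1 = 2.8800
beam 2: φ=-45°, α=105°
  d=(-0.2588,0.9659)  start (5,2)  tX=2.1637 tY=0.8696  stride 1/|dx|=3.8637 1/|dy|=1.0353
    cross y-line → (5,3), t=0.8696
    cross y-line → (5,4), t=1.9049
    cross x-line → (4,4), t=2.1637
    cross y-line → (4,5), t=2.9402
    cross y-line → (4,6), t=3.9755
    cross y-line → (4,7), t=5.0107
    cross x-line → (3,7), t=6.0274
    cross y-line → (3,8), t=6.0460
    cross y-line → (3,9), t=7.0813 (wall)
  → r_2 = 7.0813
beam 3: φ=45°, α=195°
  d=(-0.9659,-0.2588)  start (5,2)  tX=0.5798 tY=0.6182  stride 1/|dx|=1.0353 1/|dy|=3.8637
    cross x-line → (4,2), t=0.5798
    cross y-line → (4,1), t=0.6182
    cross x-line → (3,1), t=1.6150
    cross x-line → (2,1), t=2.6503
    cross x-line → (1,1), t=3.6856
    cross y-line → (1,0), t=4.4819 (wall)
  → r_3 = 4.4819
beam 4: φ=90°, α=240°
  d=(-0.5000,-0.8660)  start (5,2)  tX=1.1200 tY=0.1848  stride 1/|dx|=2.0000 1/|dy|=1.1547
    cross y-line → (5,1), t=0.1848
    cross x-line → (4,1), t=1.1200
    cross y-line → (4,0), t=1.3395 (wall)
  → r_4 = 1.3395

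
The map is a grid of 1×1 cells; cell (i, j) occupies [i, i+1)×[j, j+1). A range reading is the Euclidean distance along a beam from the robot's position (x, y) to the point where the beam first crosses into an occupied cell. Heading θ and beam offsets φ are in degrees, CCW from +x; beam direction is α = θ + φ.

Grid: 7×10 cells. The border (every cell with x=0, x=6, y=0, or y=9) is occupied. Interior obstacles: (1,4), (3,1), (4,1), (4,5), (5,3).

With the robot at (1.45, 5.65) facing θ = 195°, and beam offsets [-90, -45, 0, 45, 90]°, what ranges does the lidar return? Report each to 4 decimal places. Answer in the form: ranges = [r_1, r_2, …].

ranges = [1.7387, 0.5196, 0.4659, 0.7506, 0.6729]

beam 1: φ=-90°, α=105°
  direction (-0.2588, 0.9659); cell (1,5); t to first gridline: x 1.7387, y 0.3623 (then +3.8637 / +1.0353)
    (1,6) via y @ 0.3623
    (1,7) via y @ 1.3976
    (0,7) via x @ 1.7387  # hit
  → r_1 = 1.7387
beam 2: φ=-45°, α=150°
  direction (-0.8660, 0.5000); cell (1,5); t to first gridline: x 0.5196, y 0.7000 (then +1.1547 / +2.0000)
    (0,5) via x @ 0.5196  # hit
  → r_2 = 0.5196
beam 3: φ=0°, α=195°
  direction (-0.9659, -0.2588); cell (1,5); t to first gridline: x 0.4659, y 2.5114 (then +1.0353 / +3.8637)
    (0,5) via x @ 0.4659  # hit
  → r_3 = 0.4659
beam 4: φ=45°, α=240°
  direction (-0.5000, -0.8660); cell (1,5); t to first gridline: x 0.9000, y 0.7506 (then +2.0000 / +1.1547)
    (1,4) via y @ 0.7506  # hit
  → r_4 = 0.7506
beam 5: φ=90°, α=285°
  direction (0.2588, -0.9659); cell (1,5); t to first gridline: x 2.1250, y 0.6729 (then +3.8637 / +1.0353)
    (1,4) via y @ 0.6729  # hit
  → r_5 = 0.6729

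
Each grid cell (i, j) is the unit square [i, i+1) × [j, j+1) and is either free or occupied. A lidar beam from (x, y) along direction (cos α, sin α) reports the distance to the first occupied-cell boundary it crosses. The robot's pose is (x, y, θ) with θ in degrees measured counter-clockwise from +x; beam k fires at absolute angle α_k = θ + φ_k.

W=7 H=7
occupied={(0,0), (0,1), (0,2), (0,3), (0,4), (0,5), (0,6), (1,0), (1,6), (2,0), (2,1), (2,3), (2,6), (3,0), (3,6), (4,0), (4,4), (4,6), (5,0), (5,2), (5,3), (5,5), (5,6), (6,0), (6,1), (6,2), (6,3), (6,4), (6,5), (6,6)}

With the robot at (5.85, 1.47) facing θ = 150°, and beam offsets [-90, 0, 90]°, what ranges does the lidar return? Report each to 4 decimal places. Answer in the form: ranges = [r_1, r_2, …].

ranges = [0.3000, 3.2909, 0.5427]

beam 1: φ=-90°, α=60°
  dir = (cos 60°, sin 60°) = (0.5000, 0.8660); from cell (5,1)
  next x-line at t=0.3000, next y-line at t=0.6120; Δt_x=2.0000, Δt_y=1.1547
    x: enter (6,1) at t=0.3000 ← occupied
  → r_1 = 0.3000
beam 2: φ=0°, α=150°
  dir = (cos 150°, sin 150°) = (-0.8660, 0.5000); from cell (5,1)
  next x-line at t=0.9815, next y-line at t=1.0600; Δt_x=1.1547, Δt_y=2.0000
    x: enter (4,1) at t=0.9815
    y: enter (4,2) at t=1.0600
    x: enter (3,2) at t=2.1362
    y: enter (3,3) at t=3.0600
    x: enter (2,3) at t=3.2909 ← occupied
  → r_2 = 3.2909
beam 3: φ=90°, α=240°
  dir = (cos 240°, sin 240°) = (-0.5000, -0.8660); from cell (5,1)
  next x-line at t=1.7000, next y-line at t=0.5427; Δt_x=2.0000, Δt_y=1.1547
    y: enter (5,0) at t=0.5427 ← occupied
  → r_3 = 0.5427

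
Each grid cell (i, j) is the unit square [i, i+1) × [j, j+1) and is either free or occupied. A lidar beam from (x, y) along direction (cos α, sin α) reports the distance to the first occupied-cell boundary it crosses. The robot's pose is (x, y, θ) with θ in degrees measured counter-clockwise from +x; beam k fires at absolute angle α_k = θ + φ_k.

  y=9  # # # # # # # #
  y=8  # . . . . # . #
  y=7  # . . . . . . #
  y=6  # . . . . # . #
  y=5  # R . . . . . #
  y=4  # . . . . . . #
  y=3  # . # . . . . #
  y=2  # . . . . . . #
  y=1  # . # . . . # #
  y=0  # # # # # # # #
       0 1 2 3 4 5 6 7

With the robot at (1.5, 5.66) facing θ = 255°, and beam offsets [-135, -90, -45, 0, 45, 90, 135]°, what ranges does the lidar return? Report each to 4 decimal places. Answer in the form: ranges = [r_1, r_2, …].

ranges = [1.0000, 0.5176, 0.5774, 1.9319, 1.9168, 5.6940, 4.6800]

beam 1: φ=-135°, α=120°
  direction (-0.5000, 0.8660); cell (1,5); t to first gridline: x 1.0000, y 0.3926 (then +2.0000 / +1.1547)
    (1,6) via y @ 0.3926
    (0,6) via x @ 1.0000  # hit
  → r_1 = 1.0000
beam 2: φ=-90°, α=165°
  direction (-0.9659, 0.2588); cell (1,5); t to first gridline: x 0.5176, y 1.3137 (then +1.0353 / +3.8637)
    (0,5) via x @ 0.5176  # hit
  → r_2 = 0.5176
beam 3: φ=-45°, α=210°
  direction (-0.8660, -0.5000); cell (1,5); t to first gridline: x 0.5774, y 1.3200 (then +1.1547 / +2.0000)
    (0,5) via x @ 0.5774  # hit
  → r_3 = 0.5774
beam 4: φ=0°, α=255°
  direction (-0.2588, -0.9659); cell (1,5); t to first gridline: x 1.9319, y 0.6833 (then +3.8637 / +1.0353)
    (1,4) via y @ 0.6833
    (1,3) via y @ 1.7186
    (0,3) via x @ 1.9319  # hit
  → r_4 = 1.9319
beam 5: φ=45°, α=300°
  direction (0.5000, -0.8660); cell (1,5); t to first gridline: x 1.0000, y 0.7621 (then +2.0000 / +1.1547)
    (1,4) via y @ 0.7621
    (2,4) via x @ 1.0000
    (2,3) via y @ 1.9168  # hit
  → r_5 = 1.9168
beam 6: φ=90°, α=345°
  direction (0.9659, -0.2588); cell (1,5); t to first gridline: x 0.5176, y 2.5500 (then +1.0353 / +3.8637)
    (2,5) via x @ 0.5176
    (3,5) via x @ 1.5529
    (3,4) via y @ 2.5500
    (4,4) via x @ 2.5882
    (5,4) via x @ 3.6235
    (6,4) via x @ 4.6587
    (7,4) via x @ 5.6940  # hit
  → r_6 = 5.6940
beam 7: φ=135°, α=30°
  direction (0.8660, 0.5000); cell (1,5); t to first gridline: x 0.5774, y 0.6800 (then +1.1547 / +2.0000)
    (2,5) via x @ 0.5774
    (2,6) via y @ 0.6800
    (3,6) via x @ 1.7321
    (3,7) via y @ 2.6800
    (4,7) via x @ 2.8868
    (5,7) via x @ 4.0415
    (5,8) via y @ 4.6800  # hit
  → r_7 = 4.6800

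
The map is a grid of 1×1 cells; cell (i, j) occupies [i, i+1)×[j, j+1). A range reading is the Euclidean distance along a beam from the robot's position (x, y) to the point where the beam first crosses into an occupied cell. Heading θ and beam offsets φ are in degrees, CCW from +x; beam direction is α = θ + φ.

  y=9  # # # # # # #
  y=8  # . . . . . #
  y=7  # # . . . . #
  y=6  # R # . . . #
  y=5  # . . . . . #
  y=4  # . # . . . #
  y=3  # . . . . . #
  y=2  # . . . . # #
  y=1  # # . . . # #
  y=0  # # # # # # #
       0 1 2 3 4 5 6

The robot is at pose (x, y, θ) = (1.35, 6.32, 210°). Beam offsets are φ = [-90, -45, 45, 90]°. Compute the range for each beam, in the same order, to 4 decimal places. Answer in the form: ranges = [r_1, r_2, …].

beam 1: φ=-90°, α=120°
  dir = (cos 120°, sin 120°) = (-0.5000, 0.8660); from cell (1,6)
  next x-line at t=0.7000, next y-line at t=0.7852; Δt_x=2.0000, Δt_y=1.1547
    x: enter (0,6) at t=0.7000 ← occupied
  → r_1 = 0.7000
beam 2: φ=-45°, α=165°
  dir = (cos 165°, sin 165°) = (-0.9659, 0.2588); from cell (1,6)
  next x-line at t=0.3623, next y-line at t=2.6273; Δt_x=1.0353, Δt_y=3.8637
    x: enter (0,6) at t=0.3623 ← occupied
  → r_2 = 0.3623
beam 3: φ=45°, α=255°
  dir = (cos 255°, sin 255°) = (-0.2588, -0.9659); from cell (1,6)
  next x-line at t=1.3523, next y-line at t=0.3313; Δt_x=3.8637, Δt_y=1.0353
    y: enter (1,5) at t=0.3313
    x: enter (0,5) at t=1.3523 ← occupied
  → r_3 = 1.3523
beam 4: φ=90°, α=300°
  dir = (cos 300°, sin 300°) = (0.5000, -0.8660); from cell (1,6)
  next x-line at t=1.3000, next y-line at t=0.3695; Δt_x=2.0000, Δt_y=1.1547
    y: enter (1,5) at t=0.3695
    x: enter (2,5) at t=1.3000
    y: enter (2,4) at t=1.5242 ← occupied
  → r_4 = 1.5242

ranges = [0.7000, 0.3623, 1.3523, 1.5242]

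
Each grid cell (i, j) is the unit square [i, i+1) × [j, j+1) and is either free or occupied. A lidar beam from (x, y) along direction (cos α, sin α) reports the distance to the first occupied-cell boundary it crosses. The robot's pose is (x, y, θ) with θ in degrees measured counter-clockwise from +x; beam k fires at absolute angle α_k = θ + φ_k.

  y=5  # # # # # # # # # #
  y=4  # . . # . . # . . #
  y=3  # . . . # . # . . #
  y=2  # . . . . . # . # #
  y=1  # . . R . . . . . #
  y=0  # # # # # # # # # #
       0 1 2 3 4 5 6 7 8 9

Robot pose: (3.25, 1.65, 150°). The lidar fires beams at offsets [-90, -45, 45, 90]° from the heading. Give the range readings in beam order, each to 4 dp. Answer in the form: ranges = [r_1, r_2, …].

ranges = [1.5588, 3.4682, 2.3294, 0.7506]

beam 1: φ=-90°, α=60°
  d=(0.5000,0.8660)  start (3,1)  tX=1.5000 tY=0.4041  stride 1/|dx|=2.0000 1/|dy|=1.1547
    cross y-line → (3,2), t=0.4041
    cross x-line → (4,2), t=1.5000
    cross y-line → (4,3), t=1.5588 (wall)
  → r_1 = 1.5588
beam 2: φ=-45°, α=105°
  d=(-0.2588,0.9659)  start (3,1)  tX=0.9659 tY=0.3623  stride 1/|dx|=3.8637 1/|dy|=1.0353
    cross y-line → (3,2), t=0.3623
    cross x-line → (2,2), t=0.9659
    cross y-line → (2,3), t=1.3976
    cross y-line → (2,4), t=2.4329
    cross y-line → (2,5), t=3.4682 (wall)
  → r_2 = 3.4682
beam 3: φ=45°, α=195°
  d=(-0.9659,-0.2588)  start (3,1)  tX=0.2588 tY=2.5114  stride 1/|dx|=1.0353 1/|dy|=3.8637
    cross x-line → (2,1), t=0.2588
    cross x-line → (1,1), t=1.2941
    cross x-line → (0,1), t=2.3294 (wall)
  → r_3 = 2.3294
beam 4: φ=90°, α=240°
  d=(-0.5000,-0.8660)  start (3,1)  tX=0.5000 tY=0.7506  stride 1/|dx|=2.0000 1/|dy|=1.1547
    cross x-line → (2,1), t=0.5000
    cross y-line → (2,0), t=0.7506 (wall)
  → r_4 = 0.7506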